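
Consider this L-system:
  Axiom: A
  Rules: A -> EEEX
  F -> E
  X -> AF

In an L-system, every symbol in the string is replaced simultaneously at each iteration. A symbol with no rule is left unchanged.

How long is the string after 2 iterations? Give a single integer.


Step 0: length = 1
Step 1: length = 4
Step 2: length = 5

Answer: 5


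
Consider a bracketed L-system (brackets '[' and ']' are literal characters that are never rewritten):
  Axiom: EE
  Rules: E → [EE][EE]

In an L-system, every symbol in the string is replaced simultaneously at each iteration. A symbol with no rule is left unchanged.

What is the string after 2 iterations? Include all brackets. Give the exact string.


Step 0: EE
Step 1: [EE][EE][EE][EE]
Step 2: [[EE][EE][EE][EE]][[EE][EE][EE][EE]][[EE][EE][EE][EE]][[EE][EE][EE][EE]]

Answer: [[EE][EE][EE][EE]][[EE][EE][EE][EE]][[EE][EE][EE][EE]][[EE][EE][EE][EE]]


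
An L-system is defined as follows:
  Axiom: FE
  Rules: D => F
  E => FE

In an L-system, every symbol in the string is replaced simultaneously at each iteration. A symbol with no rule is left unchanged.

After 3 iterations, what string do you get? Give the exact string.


Answer: FFFFE

Derivation:
Step 0: FE
Step 1: FFE
Step 2: FFFE
Step 3: FFFFE


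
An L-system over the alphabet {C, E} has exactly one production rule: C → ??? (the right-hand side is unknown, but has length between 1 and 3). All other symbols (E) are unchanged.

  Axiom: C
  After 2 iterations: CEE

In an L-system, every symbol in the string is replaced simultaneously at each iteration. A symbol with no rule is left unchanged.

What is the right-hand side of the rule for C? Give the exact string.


Answer: CE

Derivation:
Trying C → CE:
  Step 0: C
  Step 1: CE
  Step 2: CEE
Matches the given result.


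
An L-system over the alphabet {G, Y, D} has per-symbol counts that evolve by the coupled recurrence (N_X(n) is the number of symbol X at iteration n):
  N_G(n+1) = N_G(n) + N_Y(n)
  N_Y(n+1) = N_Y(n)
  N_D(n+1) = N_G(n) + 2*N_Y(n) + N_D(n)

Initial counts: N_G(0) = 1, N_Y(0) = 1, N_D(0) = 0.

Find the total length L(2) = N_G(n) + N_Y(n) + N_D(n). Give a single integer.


Step 0: N_G=1, N_Y=1, N_D=0, L=2
Step 1: N_G=2, N_Y=1, N_D=3, L=6
Step 2: N_G=3, N_Y=1, N_D=7, L=11

Answer: 11


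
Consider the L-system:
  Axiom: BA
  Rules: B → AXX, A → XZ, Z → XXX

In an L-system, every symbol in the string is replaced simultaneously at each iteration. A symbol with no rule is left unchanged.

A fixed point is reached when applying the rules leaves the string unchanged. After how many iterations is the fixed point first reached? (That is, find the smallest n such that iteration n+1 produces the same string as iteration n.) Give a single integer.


Answer: 3

Derivation:
Step 0: BA
Step 1: AXXXZ
Step 2: XZXXXXXX
Step 3: XXXXXXXXXX
Step 4: XXXXXXXXXX  (unchanged — fixed point at step 3)


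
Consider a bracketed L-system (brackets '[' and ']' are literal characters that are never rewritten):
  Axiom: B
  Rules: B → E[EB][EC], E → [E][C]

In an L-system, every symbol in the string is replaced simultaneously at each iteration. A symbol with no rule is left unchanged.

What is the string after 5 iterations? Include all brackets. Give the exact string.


Step 0: B
Step 1: E[EB][EC]
Step 2: [E][C][[E][C]E[EB][EC]][[E][C]C]
Step 3: [[E][C]][C][[[E][C]][C][E][C][[E][C]E[EB][EC]][[E][C]C]][[[E][C]][C]C]
Step 4: [[[E][C]][C]][C][[[[E][C]][C]][C][[E][C]][C][[[E][C]][C][E][C][[E][C]E[EB][EC]][[E][C]C]][[[E][C]][C]C]][[[[E][C]][C]][C]C]
Step 5: [[[[E][C]][C]][C]][C][[[[[E][C]][C]][C]][C][[[E][C]][C]][C][[[[E][C]][C]][C][[E][C]][C][[[E][C]][C][E][C][[E][C]E[EB][EC]][[E][C]C]][[[E][C]][C]C]][[[[E][C]][C]][C]C]][[[[[E][C]][C]][C]][C]C]

Answer: [[[[E][C]][C]][C]][C][[[[[E][C]][C]][C]][C][[[E][C]][C]][C][[[[E][C]][C]][C][[E][C]][C][[[E][C]][C][E][C][[E][C]E[EB][EC]][[E][C]C]][[[E][C]][C]C]][[[[E][C]][C]][C]C]][[[[[E][C]][C]][C]][C]C]


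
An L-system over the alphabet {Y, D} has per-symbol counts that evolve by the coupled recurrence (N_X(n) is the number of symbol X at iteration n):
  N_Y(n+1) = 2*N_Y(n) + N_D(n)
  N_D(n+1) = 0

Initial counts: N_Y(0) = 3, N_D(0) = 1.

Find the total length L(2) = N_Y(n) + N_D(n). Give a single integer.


Answer: 14

Derivation:
Step 0: N_Y=3, N_D=1, L=4
Step 1: N_Y=7, N_D=0, L=7
Step 2: N_Y=14, N_D=0, L=14


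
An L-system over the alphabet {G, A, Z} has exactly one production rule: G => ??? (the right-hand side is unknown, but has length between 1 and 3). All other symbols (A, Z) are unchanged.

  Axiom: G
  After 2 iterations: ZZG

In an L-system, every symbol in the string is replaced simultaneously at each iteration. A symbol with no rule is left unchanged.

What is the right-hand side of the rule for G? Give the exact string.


Trying G => ZG:
  Step 0: G
  Step 1: ZG
  Step 2: ZZG
Matches the given result.

Answer: ZG


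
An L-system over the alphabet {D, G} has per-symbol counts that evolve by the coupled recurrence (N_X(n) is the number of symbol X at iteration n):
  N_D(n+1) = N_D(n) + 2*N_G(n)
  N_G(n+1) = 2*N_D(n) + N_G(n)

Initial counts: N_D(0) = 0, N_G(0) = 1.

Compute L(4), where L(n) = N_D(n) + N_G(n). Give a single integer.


Step 0: N_D=0, N_G=1, L=1
Step 1: N_D=2, N_G=1, L=3
Step 2: N_D=4, N_G=5, L=9
Step 3: N_D=14, N_G=13, L=27
Step 4: N_D=40, N_G=41, L=81

Answer: 81


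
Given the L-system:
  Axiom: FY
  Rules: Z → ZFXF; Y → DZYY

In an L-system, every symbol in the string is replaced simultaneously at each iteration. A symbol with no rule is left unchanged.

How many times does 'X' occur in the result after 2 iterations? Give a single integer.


Answer: 1

Derivation:
Step 0: FY  (0 'X')
Step 1: FDZYY  (0 'X')
Step 2: FDZFXFDZYYDZYY  (1 'X')


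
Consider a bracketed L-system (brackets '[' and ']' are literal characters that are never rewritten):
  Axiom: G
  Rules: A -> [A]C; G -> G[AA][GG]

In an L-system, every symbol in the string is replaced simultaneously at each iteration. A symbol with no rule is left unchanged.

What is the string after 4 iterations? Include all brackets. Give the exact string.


Answer: G[AA][GG][[A]C[A]C][G[AA][GG]G[AA][GG]][[[A]C]C[[A]C]C][G[AA][GG][[A]C[A]C][G[AA][GG]G[AA][GG]]G[AA][GG][[A]C[A]C][G[AA][GG]G[AA][GG]]][[[[A]C]C]C[[[A]C]C]C][G[AA][GG][[A]C[A]C][G[AA][GG]G[AA][GG]][[[A]C]C[[A]C]C][G[AA][GG][[A]C[A]C][G[AA][GG]G[AA][GG]]G[AA][GG][[A]C[A]C][G[AA][GG]G[AA][GG]]]G[AA][GG][[A]C[A]C][G[AA][GG]G[AA][GG]][[[A]C]C[[A]C]C][G[AA][GG][[A]C[A]C][G[AA][GG]G[AA][GG]]G[AA][GG][[A]C[A]C][G[AA][GG]G[AA][GG]]]]

Derivation:
Step 0: G
Step 1: G[AA][GG]
Step 2: G[AA][GG][[A]C[A]C][G[AA][GG]G[AA][GG]]
Step 3: G[AA][GG][[A]C[A]C][G[AA][GG]G[AA][GG]][[[A]C]C[[A]C]C][G[AA][GG][[A]C[A]C][G[AA][GG]G[AA][GG]]G[AA][GG][[A]C[A]C][G[AA][GG]G[AA][GG]]]
Step 4: G[AA][GG][[A]C[A]C][G[AA][GG]G[AA][GG]][[[A]C]C[[A]C]C][G[AA][GG][[A]C[A]C][G[AA][GG]G[AA][GG]]G[AA][GG][[A]C[A]C][G[AA][GG]G[AA][GG]]][[[[A]C]C]C[[[A]C]C]C][G[AA][GG][[A]C[A]C][G[AA][GG]G[AA][GG]][[[A]C]C[[A]C]C][G[AA][GG][[A]C[A]C][G[AA][GG]G[AA][GG]]G[AA][GG][[A]C[A]C][G[AA][GG]G[AA][GG]]]G[AA][GG][[A]C[A]C][G[AA][GG]G[AA][GG]][[[A]C]C[[A]C]C][G[AA][GG][[A]C[A]C][G[AA][GG]G[AA][GG]]G[AA][GG][[A]C[A]C][G[AA][GG]G[AA][GG]]]]


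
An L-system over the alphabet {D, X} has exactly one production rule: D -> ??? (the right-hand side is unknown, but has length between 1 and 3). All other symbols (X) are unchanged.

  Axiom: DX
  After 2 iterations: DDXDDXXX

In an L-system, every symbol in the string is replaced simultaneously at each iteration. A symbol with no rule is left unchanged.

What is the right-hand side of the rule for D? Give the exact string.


Trying D -> DDX:
  Step 0: DX
  Step 1: DDXX
  Step 2: DDXDDXXX
Matches the given result.

Answer: DDX


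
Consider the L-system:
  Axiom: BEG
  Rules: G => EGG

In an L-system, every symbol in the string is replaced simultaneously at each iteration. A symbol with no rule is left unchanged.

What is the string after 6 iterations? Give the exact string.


Step 0: BEG
Step 1: BEEGG
Step 2: BEEEGGEGG
Step 3: BEEEEGGEGGEEGGEGG
Step 4: BEEEEEGGEGGEEGGEGGEEEGGEGGEEGGEGG
Step 5: BEEEEEEGGEGGEEGGEGGEEEGGEGGEEGGEGGEEEEGGEGGEEGGEGGEEEGGEGGEEGGEGG
Step 6: BEEEEEEEGGEGGEEGGEGGEEEGGEGGEEGGEGGEEEEGGEGGEEGGEGGEEEGGEGGEEGGEGGEEEEEGGEGGEEGGEGGEEEGGEGGEEGGEGGEEEEGGEGGEEGGEGGEEEGGEGGEEGGEGG

Answer: BEEEEEEEGGEGGEEGGEGGEEEGGEGGEEGGEGGEEEEGGEGGEEGGEGGEEEGGEGGEEGGEGGEEEEEGGEGGEEGGEGGEEEGGEGGEEGGEGGEEEEGGEGGEEGGEGGEEEGGEGGEEGGEGG


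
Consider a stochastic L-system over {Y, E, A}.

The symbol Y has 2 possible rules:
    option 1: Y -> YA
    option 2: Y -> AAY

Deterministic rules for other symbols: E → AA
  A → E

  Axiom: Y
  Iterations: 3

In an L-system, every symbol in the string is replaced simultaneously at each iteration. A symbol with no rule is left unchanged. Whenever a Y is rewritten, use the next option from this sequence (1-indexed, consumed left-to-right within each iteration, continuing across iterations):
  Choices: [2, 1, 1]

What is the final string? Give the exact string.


Answer: AAAAYAE

Derivation:
Step 0: Y
Step 1: AAY  (used choices [2])
Step 2: EEYA  (used choices [1])
Step 3: AAAAYAE  (used choices [1])


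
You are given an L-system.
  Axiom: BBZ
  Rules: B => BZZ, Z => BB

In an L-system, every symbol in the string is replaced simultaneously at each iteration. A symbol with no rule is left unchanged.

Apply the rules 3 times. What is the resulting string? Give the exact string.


Answer: BZZBBBBBZZBZZBZZBZZBZZBBBBBZZBZZBZZBZZBZZBBBBBZZBBBB

Derivation:
Step 0: BBZ
Step 1: BZZBZZBB
Step 2: BZZBBBBBZZBBBBBZZBZZ
Step 3: BZZBBBBBZZBZZBZZBZZBZZBBBBBZZBZZBZZBZZBZZBBBBBZZBBBB


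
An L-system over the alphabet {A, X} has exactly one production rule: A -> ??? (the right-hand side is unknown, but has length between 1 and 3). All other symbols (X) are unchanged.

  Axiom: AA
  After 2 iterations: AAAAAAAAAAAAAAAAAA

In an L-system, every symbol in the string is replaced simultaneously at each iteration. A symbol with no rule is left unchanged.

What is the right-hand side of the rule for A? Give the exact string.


Trying A -> AAA:
  Step 0: AA
  Step 1: AAAAAA
  Step 2: AAAAAAAAAAAAAAAAAA
Matches the given result.

Answer: AAA


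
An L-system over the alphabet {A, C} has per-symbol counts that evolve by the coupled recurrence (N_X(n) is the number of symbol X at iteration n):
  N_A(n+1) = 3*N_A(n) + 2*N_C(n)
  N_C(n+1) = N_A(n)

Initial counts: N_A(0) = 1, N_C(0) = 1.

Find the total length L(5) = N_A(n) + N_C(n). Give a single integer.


Answer: 990

Derivation:
Step 0: N_A=1, N_C=1, L=2
Step 1: N_A=5, N_C=1, L=6
Step 2: N_A=17, N_C=5, L=22
Step 3: N_A=61, N_C=17, L=78
Step 4: N_A=217, N_C=61, L=278
Step 5: N_A=773, N_C=217, L=990


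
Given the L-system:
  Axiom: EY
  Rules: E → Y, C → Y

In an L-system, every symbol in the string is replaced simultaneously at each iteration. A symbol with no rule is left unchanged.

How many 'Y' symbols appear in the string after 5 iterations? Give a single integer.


Answer: 2

Derivation:
Step 0: EY  (1 'Y')
Step 1: YY  (2 'Y')
Step 2: YY  (2 'Y')
Step 3: YY  (2 'Y')
Step 4: YY  (2 'Y')
Step 5: YY  (2 'Y')


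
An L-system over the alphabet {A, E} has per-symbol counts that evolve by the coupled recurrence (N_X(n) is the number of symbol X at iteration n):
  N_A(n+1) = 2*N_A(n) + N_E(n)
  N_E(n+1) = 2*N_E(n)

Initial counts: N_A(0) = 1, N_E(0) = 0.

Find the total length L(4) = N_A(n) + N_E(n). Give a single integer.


Answer: 16

Derivation:
Step 0: N_A=1, N_E=0, L=1
Step 1: N_A=2, N_E=0, L=2
Step 2: N_A=4, N_E=0, L=4
Step 3: N_A=8, N_E=0, L=8
Step 4: N_A=16, N_E=0, L=16


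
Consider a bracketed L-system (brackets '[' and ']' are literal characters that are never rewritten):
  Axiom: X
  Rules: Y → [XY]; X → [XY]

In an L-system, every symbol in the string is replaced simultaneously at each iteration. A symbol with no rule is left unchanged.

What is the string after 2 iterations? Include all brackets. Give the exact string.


Answer: [[XY][XY]]

Derivation:
Step 0: X
Step 1: [XY]
Step 2: [[XY][XY]]


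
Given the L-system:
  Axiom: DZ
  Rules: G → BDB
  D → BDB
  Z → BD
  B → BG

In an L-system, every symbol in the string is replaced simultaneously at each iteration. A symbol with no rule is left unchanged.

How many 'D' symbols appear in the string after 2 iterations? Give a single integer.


Step 0: DZ  (1 'D')
Step 1: BDBBD  (2 'D')
Step 2: BGBDBBGBGBDB  (2 'D')

Answer: 2


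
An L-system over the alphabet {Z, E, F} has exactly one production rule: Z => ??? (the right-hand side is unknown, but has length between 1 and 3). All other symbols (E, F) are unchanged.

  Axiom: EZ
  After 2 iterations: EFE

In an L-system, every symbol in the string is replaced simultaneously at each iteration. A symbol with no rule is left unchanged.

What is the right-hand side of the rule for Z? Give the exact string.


Trying Z => FE:
  Step 0: EZ
  Step 1: EFE
  Step 2: EFE
Matches the given result.

Answer: FE


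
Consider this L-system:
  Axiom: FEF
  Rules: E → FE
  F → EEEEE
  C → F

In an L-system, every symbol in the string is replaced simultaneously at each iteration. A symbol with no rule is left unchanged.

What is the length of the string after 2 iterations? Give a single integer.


Step 0: length = 3
Step 1: length = 12
Step 2: length = 27

Answer: 27


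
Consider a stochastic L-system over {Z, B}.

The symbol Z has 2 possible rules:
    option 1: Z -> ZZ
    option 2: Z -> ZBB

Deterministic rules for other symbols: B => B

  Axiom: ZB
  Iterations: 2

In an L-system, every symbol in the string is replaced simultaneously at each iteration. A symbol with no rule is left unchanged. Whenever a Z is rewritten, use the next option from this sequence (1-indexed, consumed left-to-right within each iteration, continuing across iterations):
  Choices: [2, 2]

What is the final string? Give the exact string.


Answer: ZBBBBB

Derivation:
Step 0: ZB
Step 1: ZBBB  (used choices [2])
Step 2: ZBBBBB  (used choices [2])


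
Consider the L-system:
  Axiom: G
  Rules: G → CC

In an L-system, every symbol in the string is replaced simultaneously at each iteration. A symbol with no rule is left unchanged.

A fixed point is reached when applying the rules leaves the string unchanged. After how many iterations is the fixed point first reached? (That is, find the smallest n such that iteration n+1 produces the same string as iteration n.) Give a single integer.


Step 0: G
Step 1: CC
Step 2: CC  (unchanged — fixed point at step 1)

Answer: 1


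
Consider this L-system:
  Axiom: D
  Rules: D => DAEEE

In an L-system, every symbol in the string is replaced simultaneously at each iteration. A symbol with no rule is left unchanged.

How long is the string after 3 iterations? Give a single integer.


Answer: 13

Derivation:
Step 0: length = 1
Step 1: length = 5
Step 2: length = 9
Step 3: length = 13


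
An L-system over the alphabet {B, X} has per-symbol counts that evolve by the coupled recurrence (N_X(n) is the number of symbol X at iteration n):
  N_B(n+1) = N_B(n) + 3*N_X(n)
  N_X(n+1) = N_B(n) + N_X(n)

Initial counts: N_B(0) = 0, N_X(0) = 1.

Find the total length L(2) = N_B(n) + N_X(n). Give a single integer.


Step 0: N_B=0, N_X=1, L=1
Step 1: N_B=3, N_X=1, L=4
Step 2: N_B=6, N_X=4, L=10

Answer: 10


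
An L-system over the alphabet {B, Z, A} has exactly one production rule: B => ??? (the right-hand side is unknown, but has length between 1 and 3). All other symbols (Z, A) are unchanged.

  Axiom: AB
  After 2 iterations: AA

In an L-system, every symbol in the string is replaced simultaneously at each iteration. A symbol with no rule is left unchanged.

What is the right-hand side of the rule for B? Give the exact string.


Answer: A

Derivation:
Trying B => A:
  Step 0: AB
  Step 1: AA
  Step 2: AA
Matches the given result.


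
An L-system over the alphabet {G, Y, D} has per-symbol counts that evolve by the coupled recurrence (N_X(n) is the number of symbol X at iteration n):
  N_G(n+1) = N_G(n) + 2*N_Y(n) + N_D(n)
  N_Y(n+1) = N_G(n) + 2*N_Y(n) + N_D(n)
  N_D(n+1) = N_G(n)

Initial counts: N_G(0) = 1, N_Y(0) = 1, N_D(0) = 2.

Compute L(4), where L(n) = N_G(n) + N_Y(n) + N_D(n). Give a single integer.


Answer: 403

Derivation:
Step 0: N_G=1, N_Y=1, N_D=2, L=4
Step 1: N_G=5, N_Y=5, N_D=1, L=11
Step 2: N_G=16, N_Y=16, N_D=5, L=37
Step 3: N_G=53, N_Y=53, N_D=16, L=122
Step 4: N_G=175, N_Y=175, N_D=53, L=403


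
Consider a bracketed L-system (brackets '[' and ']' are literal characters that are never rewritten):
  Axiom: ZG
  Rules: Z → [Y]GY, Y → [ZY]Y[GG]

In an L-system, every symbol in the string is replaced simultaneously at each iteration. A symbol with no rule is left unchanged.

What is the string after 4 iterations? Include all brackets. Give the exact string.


Step 0: ZG
Step 1: [Y]GYG
Step 2: [[ZY]Y[GG]]G[ZY]Y[GG]G
Step 3: [[[Y]GY[ZY]Y[GG]][ZY]Y[GG][GG]]G[[Y]GY[ZY]Y[GG]][ZY]Y[GG][GG]G
Step 4: [[[[ZY]Y[GG]]G[ZY]Y[GG][[Y]GY[ZY]Y[GG]][ZY]Y[GG][GG]][[Y]GY[ZY]Y[GG]][ZY]Y[GG][GG][GG]]G[[[ZY]Y[GG]]G[ZY]Y[GG][[Y]GY[ZY]Y[GG]][ZY]Y[GG][GG]][[Y]GY[ZY]Y[GG]][ZY]Y[GG][GG][GG]G

Answer: [[[[ZY]Y[GG]]G[ZY]Y[GG][[Y]GY[ZY]Y[GG]][ZY]Y[GG][GG]][[Y]GY[ZY]Y[GG]][ZY]Y[GG][GG][GG]]G[[[ZY]Y[GG]]G[ZY]Y[GG][[Y]GY[ZY]Y[GG]][ZY]Y[GG][GG]][[Y]GY[ZY]Y[GG]][ZY]Y[GG][GG][GG]G


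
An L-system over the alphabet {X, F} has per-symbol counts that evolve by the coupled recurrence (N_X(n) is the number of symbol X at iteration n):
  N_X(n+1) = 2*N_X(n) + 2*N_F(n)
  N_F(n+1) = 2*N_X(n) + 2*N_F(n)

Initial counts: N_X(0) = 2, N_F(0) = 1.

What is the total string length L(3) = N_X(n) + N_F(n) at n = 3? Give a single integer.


Step 0: N_X=2, N_F=1, L=3
Step 1: N_X=6, N_F=6, L=12
Step 2: N_X=24, N_F=24, L=48
Step 3: N_X=96, N_F=96, L=192

Answer: 192


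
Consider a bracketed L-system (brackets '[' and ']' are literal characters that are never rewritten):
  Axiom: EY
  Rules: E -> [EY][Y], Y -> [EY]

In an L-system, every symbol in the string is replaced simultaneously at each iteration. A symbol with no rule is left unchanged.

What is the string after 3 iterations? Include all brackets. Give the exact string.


Step 0: EY
Step 1: [EY][Y][EY]
Step 2: [[EY][Y][EY]][[EY]][[EY][Y][EY]]
Step 3: [[[EY][Y][EY]][[EY]][[EY][Y][EY]]][[[EY][Y][EY]]][[[EY][Y][EY]][[EY]][[EY][Y][EY]]]

Answer: [[[EY][Y][EY]][[EY]][[EY][Y][EY]]][[[EY][Y][EY]]][[[EY][Y][EY]][[EY]][[EY][Y][EY]]]


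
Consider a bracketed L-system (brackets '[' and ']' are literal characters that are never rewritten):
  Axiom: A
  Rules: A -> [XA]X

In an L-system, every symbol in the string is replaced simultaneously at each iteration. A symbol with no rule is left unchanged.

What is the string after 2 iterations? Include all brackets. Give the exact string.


Step 0: A
Step 1: [XA]X
Step 2: [X[XA]X]X

Answer: [X[XA]X]X


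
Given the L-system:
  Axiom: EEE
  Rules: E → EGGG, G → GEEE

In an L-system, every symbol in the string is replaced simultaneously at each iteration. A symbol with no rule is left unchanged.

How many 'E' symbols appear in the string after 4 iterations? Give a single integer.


Answer: 408

Derivation:
Step 0: EEE  (3 'E')
Step 1: EGGGEGGGEGGG  (3 'E')
Step 2: EGGGGEEEGEEEGEEEEGGGGEEEGEEEGEEEEGGGGEEEGEEEGEEE  (30 'E')
Step 3: EGGGGEEEGEEEGEEEGEEEEGGGEGGGEGGGGEEEEGGGEGGGEGGGGEEEEGGGEGGGEGGGEGGGGEEEGEEEGEEEGEEEEGGGEGGGEGGGGEEEEGGGEGGGEGGGGEEEEGGGEGGGEGGGEGGGGEEEGEEEGEEEGEEEEGGGEGGGEGGGGEEEEGGGEGGGEGGGGEEEEGGGEGGGEGGG  (84 'E')
Step 4: EGGGGEEEGEEEGEEEGEEEEGGGEGGGEGGGGEEEEGGGEGGGEGGGGEEEEGGGEGGGEGGGGEEEEGGGEGGGEGGGEGGGGEEEGEEEGEEEEGGGGEEEGEEEGEEEEGGGGEEEGEEEGEEEGEEEEGGGEGGGEGGGEGGGGEEEGEEEGEEEEGGGGEEEGEEEGEEEEGGGGEEEGEEEGEEEGEEEEGGGEGGGEGGGEGGGGEEEGEEEGEEEEGGGGEEEGEEEGEEEEGGGGEEEGEEEGEEEEGGGGEEEGEEEGEEEGEEEEGGGEGGGEGGGGEEEEGGGEGGGEGGGGEEEEGGGEGGGEGGGGEEEEGGGEGGGEGGGEGGGGEEEGEEEGEEEEGGGGEEEGEEEGEEEEGGGGEEEGEEEGEEEGEEEEGGGEGGGEGGGEGGGGEEEGEEEGEEEEGGGGEEEGEEEGEEEEGGGGEEEGEEEGEEEGEEEEGGGEGGGEGGGEGGGGEEEGEEEGEEEEGGGGEEEGEEEGEEEEGGGGEEEGEEEGEEEEGGGGEEEGEEEGEEEGEEEEGGGEGGGEGGGGEEEEGGGEGGGEGGGGEEEEGGGEGGGEGGGGEEEEGGGEGGGEGGGEGGGGEEEGEEEGEEEEGGGGEEEGEEEGEEEEGGGGEEEGEEEGEEEGEEEEGGGEGGGEGGGEGGGGEEEGEEEGEEEEGGGGEEEGEEEGEEEEGGGGEEEGEEEGEEEGEEEEGGGEGGGEGGGEGGGGEEEGEEEGEEEEGGGGEEEGEEEGEEEEGGGGEEEGEEEGEEE  (408 'E')


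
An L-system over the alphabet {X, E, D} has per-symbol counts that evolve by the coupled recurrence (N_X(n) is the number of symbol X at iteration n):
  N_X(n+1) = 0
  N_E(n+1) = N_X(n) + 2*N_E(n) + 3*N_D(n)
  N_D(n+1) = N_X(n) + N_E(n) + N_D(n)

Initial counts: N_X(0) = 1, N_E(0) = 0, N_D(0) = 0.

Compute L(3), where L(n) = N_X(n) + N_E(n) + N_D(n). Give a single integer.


Step 0: N_X=1, N_E=0, N_D=0, L=1
Step 1: N_X=0, N_E=1, N_D=1, L=2
Step 2: N_X=0, N_E=5, N_D=2, L=7
Step 3: N_X=0, N_E=16, N_D=7, L=23

Answer: 23


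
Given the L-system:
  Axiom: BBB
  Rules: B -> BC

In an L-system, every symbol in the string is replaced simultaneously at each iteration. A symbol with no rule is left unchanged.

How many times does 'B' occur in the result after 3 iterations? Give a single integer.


Step 0: BBB  (3 'B')
Step 1: BCBCBC  (3 'B')
Step 2: BCCBCCBCC  (3 'B')
Step 3: BCCCBCCCBCCC  (3 'B')

Answer: 3


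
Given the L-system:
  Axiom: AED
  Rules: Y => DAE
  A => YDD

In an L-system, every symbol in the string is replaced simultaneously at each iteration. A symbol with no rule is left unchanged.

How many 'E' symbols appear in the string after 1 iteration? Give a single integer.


Step 0: AED  (1 'E')
Step 1: YDDED  (1 'E')

Answer: 1


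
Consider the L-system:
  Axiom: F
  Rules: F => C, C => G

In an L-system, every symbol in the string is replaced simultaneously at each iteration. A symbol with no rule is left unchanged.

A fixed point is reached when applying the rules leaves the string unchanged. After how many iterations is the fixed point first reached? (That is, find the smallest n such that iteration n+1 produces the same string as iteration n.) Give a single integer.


Answer: 2

Derivation:
Step 0: F
Step 1: C
Step 2: G
Step 3: G  (unchanged — fixed point at step 2)


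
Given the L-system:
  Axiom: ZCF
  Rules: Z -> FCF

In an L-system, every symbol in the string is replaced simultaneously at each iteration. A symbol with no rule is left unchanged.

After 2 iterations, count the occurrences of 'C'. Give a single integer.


Step 0: ZCF  (1 'C')
Step 1: FCFCF  (2 'C')
Step 2: FCFCF  (2 'C')

Answer: 2


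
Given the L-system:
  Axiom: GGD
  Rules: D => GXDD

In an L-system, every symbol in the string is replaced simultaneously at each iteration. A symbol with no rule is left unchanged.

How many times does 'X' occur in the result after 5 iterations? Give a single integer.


Answer: 31

Derivation:
Step 0: GGD  (0 'X')
Step 1: GGGXDD  (1 'X')
Step 2: GGGXGXDDGXDD  (3 'X')
Step 3: GGGXGXGXDDGXDDGXGXDDGXDD  (7 'X')
Step 4: GGGXGXGXGXDDGXDDGXGXDDGXDDGXGXGXDDGXDDGXGXDDGXDD  (15 'X')
Step 5: GGGXGXGXGXGXDDGXDDGXGXDDGXDDGXGXGXDDGXDDGXGXDDGXDDGXGXGXGXDDGXDDGXGXDDGXDDGXGXGXDDGXDDGXGXDDGXDD  (31 'X')


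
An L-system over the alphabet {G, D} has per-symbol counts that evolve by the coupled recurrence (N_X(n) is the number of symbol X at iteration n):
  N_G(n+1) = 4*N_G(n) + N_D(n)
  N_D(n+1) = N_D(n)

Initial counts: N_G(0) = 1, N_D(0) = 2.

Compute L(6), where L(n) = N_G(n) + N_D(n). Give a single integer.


Step 0: N_G=1, N_D=2, L=3
Step 1: N_G=6, N_D=2, L=8
Step 2: N_G=26, N_D=2, L=28
Step 3: N_G=106, N_D=2, L=108
Step 4: N_G=426, N_D=2, L=428
Step 5: N_G=1706, N_D=2, L=1708
Step 6: N_G=6826, N_D=2, L=6828

Answer: 6828


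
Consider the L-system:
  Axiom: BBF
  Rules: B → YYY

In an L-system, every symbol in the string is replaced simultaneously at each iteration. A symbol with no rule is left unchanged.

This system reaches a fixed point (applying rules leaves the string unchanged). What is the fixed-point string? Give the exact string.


Answer: YYYYYYF

Derivation:
Step 0: BBF
Step 1: YYYYYYF
Step 2: YYYYYYF  (unchanged — fixed point at step 1)


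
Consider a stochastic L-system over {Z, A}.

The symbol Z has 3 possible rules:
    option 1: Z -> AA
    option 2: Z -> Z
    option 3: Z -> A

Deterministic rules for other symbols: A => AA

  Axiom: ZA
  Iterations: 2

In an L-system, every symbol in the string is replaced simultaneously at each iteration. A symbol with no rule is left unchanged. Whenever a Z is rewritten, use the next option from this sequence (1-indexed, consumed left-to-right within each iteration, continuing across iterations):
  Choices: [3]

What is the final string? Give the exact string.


Answer: AAAAAA

Derivation:
Step 0: ZA
Step 1: AAA  (used choices [3])
Step 2: AAAAAA  (used choices [])


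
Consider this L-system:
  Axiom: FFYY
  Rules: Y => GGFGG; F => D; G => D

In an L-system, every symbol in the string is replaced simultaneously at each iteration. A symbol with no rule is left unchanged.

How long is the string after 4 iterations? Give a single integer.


Step 0: length = 4
Step 1: length = 12
Step 2: length = 12
Step 3: length = 12
Step 4: length = 12

Answer: 12


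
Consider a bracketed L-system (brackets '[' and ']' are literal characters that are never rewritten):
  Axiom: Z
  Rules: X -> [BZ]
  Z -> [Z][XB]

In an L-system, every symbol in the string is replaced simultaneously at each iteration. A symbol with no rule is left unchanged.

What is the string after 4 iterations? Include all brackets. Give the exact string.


Step 0: Z
Step 1: [Z][XB]
Step 2: [[Z][XB]][[BZ]B]
Step 3: [[[Z][XB]][[BZ]B]][[B[Z][XB]]B]
Step 4: [[[[Z][XB]][[BZ]B]][[B[Z][XB]]B]][[B[[Z][XB]][[BZ]B]]B]

Answer: [[[[Z][XB]][[BZ]B]][[B[Z][XB]]B]][[B[[Z][XB]][[BZ]B]]B]


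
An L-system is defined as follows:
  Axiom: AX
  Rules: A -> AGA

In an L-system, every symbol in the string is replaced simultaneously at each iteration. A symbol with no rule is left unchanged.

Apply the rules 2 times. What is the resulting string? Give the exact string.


Answer: AGAGAGAX

Derivation:
Step 0: AX
Step 1: AGAX
Step 2: AGAGAGAX


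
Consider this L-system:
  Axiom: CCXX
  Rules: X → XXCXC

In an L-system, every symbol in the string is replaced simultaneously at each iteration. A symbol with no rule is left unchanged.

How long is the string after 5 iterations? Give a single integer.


Step 0: length = 4
Step 1: length = 12
Step 2: length = 36
Step 3: length = 108
Step 4: length = 324
Step 5: length = 972

Answer: 972


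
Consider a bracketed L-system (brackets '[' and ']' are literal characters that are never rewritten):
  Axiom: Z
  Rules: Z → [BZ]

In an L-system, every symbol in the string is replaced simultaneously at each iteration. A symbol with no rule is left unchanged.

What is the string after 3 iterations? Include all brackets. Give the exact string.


Step 0: Z
Step 1: [BZ]
Step 2: [B[BZ]]
Step 3: [B[B[BZ]]]

Answer: [B[B[BZ]]]


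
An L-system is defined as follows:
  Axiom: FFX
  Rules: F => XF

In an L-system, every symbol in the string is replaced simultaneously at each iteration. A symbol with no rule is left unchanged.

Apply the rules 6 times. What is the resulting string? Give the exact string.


Step 0: FFX
Step 1: XFXFX
Step 2: XXFXXFX
Step 3: XXXFXXXFX
Step 4: XXXXFXXXXFX
Step 5: XXXXXFXXXXXFX
Step 6: XXXXXXFXXXXXXFX

Answer: XXXXXXFXXXXXXFX


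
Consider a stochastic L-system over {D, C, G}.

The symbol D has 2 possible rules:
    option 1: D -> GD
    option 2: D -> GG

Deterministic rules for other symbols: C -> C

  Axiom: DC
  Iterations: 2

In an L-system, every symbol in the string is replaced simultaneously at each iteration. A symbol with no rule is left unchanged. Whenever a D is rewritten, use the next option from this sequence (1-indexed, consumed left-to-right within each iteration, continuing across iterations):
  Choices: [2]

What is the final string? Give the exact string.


Answer: GGC

Derivation:
Step 0: DC
Step 1: GGC  (used choices [2])
Step 2: GGC  (used choices [])


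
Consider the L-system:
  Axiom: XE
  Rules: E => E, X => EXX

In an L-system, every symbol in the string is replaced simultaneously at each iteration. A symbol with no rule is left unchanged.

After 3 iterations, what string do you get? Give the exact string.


Answer: EEEXXEXXEEXXEXXE

Derivation:
Step 0: XE
Step 1: EXXE
Step 2: EEXXEXXE
Step 3: EEEXXEXXEEXXEXXE


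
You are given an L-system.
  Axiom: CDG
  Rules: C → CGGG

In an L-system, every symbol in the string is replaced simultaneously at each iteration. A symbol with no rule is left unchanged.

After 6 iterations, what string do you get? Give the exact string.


Step 0: CDG
Step 1: CGGGDG
Step 2: CGGGGGGDG
Step 3: CGGGGGGGGGDG
Step 4: CGGGGGGGGGGGGDG
Step 5: CGGGGGGGGGGGGGGGDG
Step 6: CGGGGGGGGGGGGGGGGGGDG

Answer: CGGGGGGGGGGGGGGGGGGDG


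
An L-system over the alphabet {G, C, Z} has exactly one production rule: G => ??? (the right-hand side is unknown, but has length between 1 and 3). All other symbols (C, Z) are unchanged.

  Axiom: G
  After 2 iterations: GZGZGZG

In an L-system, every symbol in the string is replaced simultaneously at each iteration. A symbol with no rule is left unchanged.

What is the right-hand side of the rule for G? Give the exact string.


Answer: GZG

Derivation:
Trying G => GZG:
  Step 0: G
  Step 1: GZG
  Step 2: GZGZGZG
Matches the given result.


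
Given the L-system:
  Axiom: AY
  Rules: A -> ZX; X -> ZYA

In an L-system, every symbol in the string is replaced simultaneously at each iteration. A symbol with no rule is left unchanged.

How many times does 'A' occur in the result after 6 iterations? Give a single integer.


Step 0: AY  (1 'A')
Step 1: ZXY  (0 'A')
Step 2: ZZYAY  (1 'A')
Step 3: ZZYZXY  (0 'A')
Step 4: ZZYZZYAY  (1 'A')
Step 5: ZZYZZYZXY  (0 'A')
Step 6: ZZYZZYZZYAY  (1 'A')

Answer: 1


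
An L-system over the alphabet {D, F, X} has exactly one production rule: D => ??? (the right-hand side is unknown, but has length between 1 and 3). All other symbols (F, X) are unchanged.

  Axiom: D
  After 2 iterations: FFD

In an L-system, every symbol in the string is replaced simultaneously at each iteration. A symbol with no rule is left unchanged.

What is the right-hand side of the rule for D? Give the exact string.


Answer: FD

Derivation:
Trying D => FD:
  Step 0: D
  Step 1: FD
  Step 2: FFD
Matches the given result.


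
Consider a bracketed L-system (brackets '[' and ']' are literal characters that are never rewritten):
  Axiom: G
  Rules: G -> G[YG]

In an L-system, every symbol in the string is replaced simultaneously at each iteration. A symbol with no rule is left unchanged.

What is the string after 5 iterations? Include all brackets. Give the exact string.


Step 0: G
Step 1: G[YG]
Step 2: G[YG][YG[YG]]
Step 3: G[YG][YG[YG]][YG[YG][YG[YG]]]
Step 4: G[YG][YG[YG]][YG[YG][YG[YG]]][YG[YG][YG[YG]][YG[YG][YG[YG]]]]
Step 5: G[YG][YG[YG]][YG[YG][YG[YG]]][YG[YG][YG[YG]][YG[YG][YG[YG]]]][YG[YG][YG[YG]][YG[YG][YG[YG]]][YG[YG][YG[YG]][YG[YG][YG[YG]]]]]

Answer: G[YG][YG[YG]][YG[YG][YG[YG]]][YG[YG][YG[YG]][YG[YG][YG[YG]]]][YG[YG][YG[YG]][YG[YG][YG[YG]]][YG[YG][YG[YG]][YG[YG][YG[YG]]]]]


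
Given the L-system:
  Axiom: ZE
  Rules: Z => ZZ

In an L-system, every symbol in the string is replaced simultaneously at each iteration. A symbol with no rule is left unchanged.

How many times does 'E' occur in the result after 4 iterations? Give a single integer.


Answer: 1

Derivation:
Step 0: ZE  (1 'E')
Step 1: ZZE  (1 'E')
Step 2: ZZZZE  (1 'E')
Step 3: ZZZZZZZZE  (1 'E')
Step 4: ZZZZZZZZZZZZZZZZE  (1 'E')


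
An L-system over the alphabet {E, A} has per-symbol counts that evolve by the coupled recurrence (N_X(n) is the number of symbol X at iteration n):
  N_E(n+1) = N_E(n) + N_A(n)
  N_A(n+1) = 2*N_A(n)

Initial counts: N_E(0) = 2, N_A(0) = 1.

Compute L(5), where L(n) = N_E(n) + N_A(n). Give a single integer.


Step 0: N_E=2, N_A=1, L=3
Step 1: N_E=3, N_A=2, L=5
Step 2: N_E=5, N_A=4, L=9
Step 3: N_E=9, N_A=8, L=17
Step 4: N_E=17, N_A=16, L=33
Step 5: N_E=33, N_A=32, L=65

Answer: 65


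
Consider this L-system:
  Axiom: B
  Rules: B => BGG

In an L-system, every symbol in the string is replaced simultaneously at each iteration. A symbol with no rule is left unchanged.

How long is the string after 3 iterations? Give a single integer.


Answer: 7

Derivation:
Step 0: length = 1
Step 1: length = 3
Step 2: length = 5
Step 3: length = 7


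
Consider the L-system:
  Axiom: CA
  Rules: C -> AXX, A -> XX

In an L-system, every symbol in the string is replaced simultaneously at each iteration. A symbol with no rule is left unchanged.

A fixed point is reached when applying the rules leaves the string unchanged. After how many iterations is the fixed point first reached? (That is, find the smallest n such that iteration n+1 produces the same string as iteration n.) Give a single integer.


Answer: 2

Derivation:
Step 0: CA
Step 1: AXXXX
Step 2: XXXXXX
Step 3: XXXXXX  (unchanged — fixed point at step 2)


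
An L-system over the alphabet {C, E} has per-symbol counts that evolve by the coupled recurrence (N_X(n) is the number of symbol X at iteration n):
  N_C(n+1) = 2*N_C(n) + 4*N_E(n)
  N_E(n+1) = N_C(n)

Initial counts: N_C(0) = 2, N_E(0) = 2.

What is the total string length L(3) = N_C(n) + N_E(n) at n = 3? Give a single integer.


Answer: 144

Derivation:
Step 0: N_C=2, N_E=2, L=4
Step 1: N_C=12, N_E=2, L=14
Step 2: N_C=32, N_E=12, L=44
Step 3: N_C=112, N_E=32, L=144


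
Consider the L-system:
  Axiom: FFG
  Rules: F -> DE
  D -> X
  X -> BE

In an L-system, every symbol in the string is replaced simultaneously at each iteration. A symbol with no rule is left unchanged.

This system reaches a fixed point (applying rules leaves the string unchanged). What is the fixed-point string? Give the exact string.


Answer: BEEBEEG

Derivation:
Step 0: FFG
Step 1: DEDEG
Step 2: XEXEG
Step 3: BEEBEEG
Step 4: BEEBEEG  (unchanged — fixed point at step 3)


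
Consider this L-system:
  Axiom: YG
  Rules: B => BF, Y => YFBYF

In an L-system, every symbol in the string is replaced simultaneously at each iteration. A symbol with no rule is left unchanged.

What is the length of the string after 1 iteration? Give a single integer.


Step 0: length = 2
Step 1: length = 6

Answer: 6


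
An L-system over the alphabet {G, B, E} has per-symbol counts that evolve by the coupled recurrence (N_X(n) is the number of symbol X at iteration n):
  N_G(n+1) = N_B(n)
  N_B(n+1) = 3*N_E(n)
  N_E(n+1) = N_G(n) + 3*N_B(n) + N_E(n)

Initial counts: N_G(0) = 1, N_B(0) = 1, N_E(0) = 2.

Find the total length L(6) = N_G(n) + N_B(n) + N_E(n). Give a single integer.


Step 0: N_G=1, N_B=1, N_E=2, L=4
Step 1: N_G=1, N_B=6, N_E=6, L=13
Step 2: N_G=6, N_B=18, N_E=25, L=49
Step 3: N_G=18, N_B=75, N_E=85, L=178
Step 4: N_G=75, N_B=255, N_E=328, L=658
Step 5: N_G=255, N_B=984, N_E=1168, L=2407
Step 6: N_G=984, N_B=3504, N_E=4375, L=8863

Answer: 8863


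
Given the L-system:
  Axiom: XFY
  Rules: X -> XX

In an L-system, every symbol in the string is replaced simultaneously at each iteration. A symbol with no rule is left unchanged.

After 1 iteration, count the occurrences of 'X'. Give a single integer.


Answer: 2

Derivation:
Step 0: XFY  (1 'X')
Step 1: XXFY  (2 'X')


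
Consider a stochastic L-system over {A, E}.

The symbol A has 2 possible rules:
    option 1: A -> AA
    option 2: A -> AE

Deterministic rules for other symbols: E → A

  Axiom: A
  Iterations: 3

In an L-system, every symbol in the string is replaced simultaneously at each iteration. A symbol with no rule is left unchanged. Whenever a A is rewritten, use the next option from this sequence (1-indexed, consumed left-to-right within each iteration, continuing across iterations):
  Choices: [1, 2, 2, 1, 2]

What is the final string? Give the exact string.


Answer: AAAAEA

Derivation:
Step 0: A
Step 1: AA  (used choices [1])
Step 2: AEAE  (used choices [2, 2])
Step 3: AAAAEA  (used choices [1, 2])


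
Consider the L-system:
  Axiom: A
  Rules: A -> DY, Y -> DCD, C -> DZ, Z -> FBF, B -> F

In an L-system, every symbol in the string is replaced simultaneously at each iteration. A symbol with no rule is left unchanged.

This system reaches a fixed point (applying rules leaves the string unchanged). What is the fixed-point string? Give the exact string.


Answer: DDDFFFD

Derivation:
Step 0: A
Step 1: DY
Step 2: DDCD
Step 3: DDDZD
Step 4: DDDFBFD
Step 5: DDDFFFD
Step 6: DDDFFFD  (unchanged — fixed point at step 5)


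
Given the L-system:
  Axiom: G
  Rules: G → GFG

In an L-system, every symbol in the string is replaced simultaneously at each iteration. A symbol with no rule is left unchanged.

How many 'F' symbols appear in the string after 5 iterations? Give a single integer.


Step 0: G  (0 'F')
Step 1: GFG  (1 'F')
Step 2: GFGFGFG  (3 'F')
Step 3: GFGFGFGFGFGFGFG  (7 'F')
Step 4: GFGFGFGFGFGFGFGFGFGFGFGFGFGFGFG  (15 'F')
Step 5: GFGFGFGFGFGFGFGFGFGFGFGFGFGFGFGFGFGFGFGFGFGFGFGFGFGFGFGFGFGFGFG  (31 'F')

Answer: 31


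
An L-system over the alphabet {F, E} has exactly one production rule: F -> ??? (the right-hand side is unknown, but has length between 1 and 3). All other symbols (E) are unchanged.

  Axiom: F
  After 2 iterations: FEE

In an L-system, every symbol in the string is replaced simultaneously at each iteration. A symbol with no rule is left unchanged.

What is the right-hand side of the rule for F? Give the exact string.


Trying F -> FE:
  Step 0: F
  Step 1: FE
  Step 2: FEE
Matches the given result.

Answer: FE


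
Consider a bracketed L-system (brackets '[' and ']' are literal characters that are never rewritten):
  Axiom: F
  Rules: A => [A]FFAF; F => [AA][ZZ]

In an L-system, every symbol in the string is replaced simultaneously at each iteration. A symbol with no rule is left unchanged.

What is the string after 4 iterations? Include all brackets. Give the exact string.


Answer: [[[[A]FFAF][AA][ZZ][AA][ZZ][A]FFAF[AA][ZZ]][[A]FFAF[A]FFAF][ZZ][[A]FFAF[A]FFAF][ZZ][[A]FFAF][AA][ZZ][AA][ZZ][A]FFAF[AA][ZZ][[A]FFAF[A]FFAF][ZZ][[[A]FFAF][AA][ZZ][AA][ZZ][A]FFAF[AA][ZZ]][[A]FFAF[A]FFAF][ZZ][[A]FFAF[A]FFAF][ZZ][[A]FFAF][AA][ZZ][AA][ZZ][A]FFAF[AA][ZZ][[A]FFAF[A]FFAF][ZZ]][ZZ]

Derivation:
Step 0: F
Step 1: [AA][ZZ]
Step 2: [[A]FFAF[A]FFAF][ZZ]
Step 3: [[[A]FFAF][AA][ZZ][AA][ZZ][A]FFAF[AA][ZZ][[A]FFAF][AA][ZZ][AA][ZZ][A]FFAF[AA][ZZ]][ZZ]
Step 4: [[[[A]FFAF][AA][ZZ][AA][ZZ][A]FFAF[AA][ZZ]][[A]FFAF[A]FFAF][ZZ][[A]FFAF[A]FFAF][ZZ][[A]FFAF][AA][ZZ][AA][ZZ][A]FFAF[AA][ZZ][[A]FFAF[A]FFAF][ZZ][[[A]FFAF][AA][ZZ][AA][ZZ][A]FFAF[AA][ZZ]][[A]FFAF[A]FFAF][ZZ][[A]FFAF[A]FFAF][ZZ][[A]FFAF][AA][ZZ][AA][ZZ][A]FFAF[AA][ZZ][[A]FFAF[A]FFAF][ZZ]][ZZ]


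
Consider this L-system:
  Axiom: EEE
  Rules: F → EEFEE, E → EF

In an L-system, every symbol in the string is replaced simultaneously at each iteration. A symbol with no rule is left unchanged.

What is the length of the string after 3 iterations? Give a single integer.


Answer: 60

Derivation:
Step 0: length = 3
Step 1: length = 6
Step 2: length = 21
Step 3: length = 60


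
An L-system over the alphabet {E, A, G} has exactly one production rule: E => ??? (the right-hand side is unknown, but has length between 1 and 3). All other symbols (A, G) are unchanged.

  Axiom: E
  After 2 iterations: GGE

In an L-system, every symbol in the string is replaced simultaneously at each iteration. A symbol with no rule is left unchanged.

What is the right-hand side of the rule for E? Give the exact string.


Trying E => GE:
  Step 0: E
  Step 1: GE
  Step 2: GGE
Matches the given result.

Answer: GE


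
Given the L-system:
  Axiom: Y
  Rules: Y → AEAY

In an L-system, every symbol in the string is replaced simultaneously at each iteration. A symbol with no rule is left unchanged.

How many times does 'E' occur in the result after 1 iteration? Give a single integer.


Step 0: Y  (0 'E')
Step 1: AEAY  (1 'E')

Answer: 1


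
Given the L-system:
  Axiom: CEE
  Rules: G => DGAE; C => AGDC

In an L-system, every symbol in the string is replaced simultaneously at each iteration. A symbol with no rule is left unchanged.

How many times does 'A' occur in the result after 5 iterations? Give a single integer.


Step 0: CEE  (0 'A')
Step 1: AGDCEE  (1 'A')
Step 2: ADGAEDAGDCEE  (3 'A')
Step 3: ADDGAEAEDADGAEDAGDCEE  (6 'A')
Step 4: ADDDGAEAEAEDADDGAEAEDADGAEDAGDCEE  (10 'A')
Step 5: ADDDDGAEAEAEAEDADDDGAEAEAEDADDGAEAEDADGAEDAGDCEE  (15 'A')

Answer: 15
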